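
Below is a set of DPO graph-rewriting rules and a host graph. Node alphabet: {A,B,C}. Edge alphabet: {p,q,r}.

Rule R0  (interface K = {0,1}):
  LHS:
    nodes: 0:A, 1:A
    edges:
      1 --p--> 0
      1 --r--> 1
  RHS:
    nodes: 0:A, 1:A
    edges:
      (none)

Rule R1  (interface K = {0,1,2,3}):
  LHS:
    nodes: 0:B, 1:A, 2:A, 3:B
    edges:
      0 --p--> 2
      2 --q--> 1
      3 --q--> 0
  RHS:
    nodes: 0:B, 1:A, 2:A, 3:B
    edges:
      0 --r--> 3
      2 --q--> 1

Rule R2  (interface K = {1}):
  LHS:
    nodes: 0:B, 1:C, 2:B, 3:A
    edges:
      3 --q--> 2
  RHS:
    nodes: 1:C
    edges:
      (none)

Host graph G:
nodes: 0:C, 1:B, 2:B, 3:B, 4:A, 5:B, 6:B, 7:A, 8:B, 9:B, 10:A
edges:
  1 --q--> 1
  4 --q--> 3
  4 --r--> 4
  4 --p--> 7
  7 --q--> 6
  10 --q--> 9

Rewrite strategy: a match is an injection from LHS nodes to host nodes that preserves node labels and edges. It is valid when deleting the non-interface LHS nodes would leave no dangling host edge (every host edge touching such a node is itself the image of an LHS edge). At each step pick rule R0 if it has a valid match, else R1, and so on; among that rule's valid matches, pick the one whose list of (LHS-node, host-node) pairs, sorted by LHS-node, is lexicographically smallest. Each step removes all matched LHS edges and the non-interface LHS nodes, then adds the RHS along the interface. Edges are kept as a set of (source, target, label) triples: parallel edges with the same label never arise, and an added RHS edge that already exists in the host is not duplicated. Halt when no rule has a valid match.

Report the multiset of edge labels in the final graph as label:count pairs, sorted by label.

[0] host  ⇒  11 nodes, 6 edges  {1-q->1 4-q->3 4-r->4 4-p->7 7-q->6 10-q->9}
[1] R0 @ {0↦7, 1↦4}  ⇒  11 nodes, 4 edges  {1-q->1 4-q->3 7-q->6 10-q->9}
[2] R2 @ {0↦2, 1↦0, 2↦3, 3↦4}  ⇒  8 nodes, 3 edges  {1-q->1 7-q->6 10-q->9}
[3] R2 @ {0↦5, 1↦0, 2↦6, 3↦7}  ⇒  5 nodes, 2 edges  {1-q->1 10-q->9}
[4] R2 @ {0↦8, 1↦0, 2↦9, 3↦10}  ⇒  2 nodes, 1 edges  {1-q->1}
normal form: no rule applies after step 4
NF edges: [(1, 1, 'q')]

Answer: q:1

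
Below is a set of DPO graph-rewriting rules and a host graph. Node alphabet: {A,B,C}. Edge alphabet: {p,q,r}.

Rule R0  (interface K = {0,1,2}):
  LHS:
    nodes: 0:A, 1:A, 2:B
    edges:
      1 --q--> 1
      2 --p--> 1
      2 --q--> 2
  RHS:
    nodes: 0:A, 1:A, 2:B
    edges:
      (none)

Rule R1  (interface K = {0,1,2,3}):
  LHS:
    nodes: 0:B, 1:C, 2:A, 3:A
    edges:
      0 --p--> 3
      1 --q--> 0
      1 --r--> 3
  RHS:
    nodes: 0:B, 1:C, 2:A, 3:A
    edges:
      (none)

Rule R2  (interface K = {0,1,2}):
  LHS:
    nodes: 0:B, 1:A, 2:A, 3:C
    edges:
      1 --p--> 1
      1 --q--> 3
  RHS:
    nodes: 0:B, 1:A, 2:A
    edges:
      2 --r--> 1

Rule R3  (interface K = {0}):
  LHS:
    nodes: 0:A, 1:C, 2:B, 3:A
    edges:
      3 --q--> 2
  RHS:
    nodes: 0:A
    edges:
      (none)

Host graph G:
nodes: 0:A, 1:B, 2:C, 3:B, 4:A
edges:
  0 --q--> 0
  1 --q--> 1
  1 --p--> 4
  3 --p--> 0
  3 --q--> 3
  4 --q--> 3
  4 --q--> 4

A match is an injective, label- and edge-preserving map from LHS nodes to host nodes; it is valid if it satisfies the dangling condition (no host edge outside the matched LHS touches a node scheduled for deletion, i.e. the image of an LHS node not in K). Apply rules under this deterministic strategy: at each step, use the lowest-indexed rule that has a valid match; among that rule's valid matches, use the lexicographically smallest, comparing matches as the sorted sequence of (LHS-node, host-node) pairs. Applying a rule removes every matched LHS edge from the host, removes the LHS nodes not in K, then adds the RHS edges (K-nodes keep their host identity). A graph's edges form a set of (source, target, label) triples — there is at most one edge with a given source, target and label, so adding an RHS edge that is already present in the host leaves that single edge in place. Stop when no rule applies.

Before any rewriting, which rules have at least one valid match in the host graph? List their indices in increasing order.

R0: 2 valid matches — {0↦0, 1↦4, 2↦1}, {0↦4, 1↦0, 2↦3}
R1: no valid match — LHS pattern not found
R2: no valid match — LHS pattern not found
R3: no valid match — 1 raw match, all fail dangling condition

Answer: [R0]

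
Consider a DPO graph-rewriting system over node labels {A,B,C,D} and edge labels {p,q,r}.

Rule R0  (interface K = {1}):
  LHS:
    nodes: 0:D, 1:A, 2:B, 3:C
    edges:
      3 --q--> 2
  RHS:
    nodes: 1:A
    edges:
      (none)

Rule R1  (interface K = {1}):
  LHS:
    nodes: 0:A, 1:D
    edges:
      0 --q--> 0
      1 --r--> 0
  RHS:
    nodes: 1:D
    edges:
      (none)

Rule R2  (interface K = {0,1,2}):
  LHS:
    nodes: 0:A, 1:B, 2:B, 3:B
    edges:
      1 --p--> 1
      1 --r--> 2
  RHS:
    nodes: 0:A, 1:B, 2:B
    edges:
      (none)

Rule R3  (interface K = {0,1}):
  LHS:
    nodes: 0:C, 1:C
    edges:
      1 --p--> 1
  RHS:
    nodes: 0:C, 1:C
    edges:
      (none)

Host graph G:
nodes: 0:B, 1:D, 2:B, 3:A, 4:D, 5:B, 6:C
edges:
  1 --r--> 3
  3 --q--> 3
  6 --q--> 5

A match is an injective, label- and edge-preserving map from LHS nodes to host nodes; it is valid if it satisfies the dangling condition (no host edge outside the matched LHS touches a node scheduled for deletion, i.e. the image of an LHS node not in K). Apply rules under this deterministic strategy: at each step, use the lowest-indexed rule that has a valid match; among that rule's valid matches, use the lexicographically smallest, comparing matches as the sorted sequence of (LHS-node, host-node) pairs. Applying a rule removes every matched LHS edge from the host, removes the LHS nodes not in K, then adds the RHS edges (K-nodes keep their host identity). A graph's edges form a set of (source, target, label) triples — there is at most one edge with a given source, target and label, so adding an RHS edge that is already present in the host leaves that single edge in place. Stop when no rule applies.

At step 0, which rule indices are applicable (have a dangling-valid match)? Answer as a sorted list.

Answer: [R0,R1]

Derivation:
R0: 1 valid match — {0↦4, 1↦3, 2↦5, 3↦6}
R1: 1 valid match — {0↦3, 1↦1}
R2: no valid match — LHS pattern not found
R3: no valid match — LHS pattern not found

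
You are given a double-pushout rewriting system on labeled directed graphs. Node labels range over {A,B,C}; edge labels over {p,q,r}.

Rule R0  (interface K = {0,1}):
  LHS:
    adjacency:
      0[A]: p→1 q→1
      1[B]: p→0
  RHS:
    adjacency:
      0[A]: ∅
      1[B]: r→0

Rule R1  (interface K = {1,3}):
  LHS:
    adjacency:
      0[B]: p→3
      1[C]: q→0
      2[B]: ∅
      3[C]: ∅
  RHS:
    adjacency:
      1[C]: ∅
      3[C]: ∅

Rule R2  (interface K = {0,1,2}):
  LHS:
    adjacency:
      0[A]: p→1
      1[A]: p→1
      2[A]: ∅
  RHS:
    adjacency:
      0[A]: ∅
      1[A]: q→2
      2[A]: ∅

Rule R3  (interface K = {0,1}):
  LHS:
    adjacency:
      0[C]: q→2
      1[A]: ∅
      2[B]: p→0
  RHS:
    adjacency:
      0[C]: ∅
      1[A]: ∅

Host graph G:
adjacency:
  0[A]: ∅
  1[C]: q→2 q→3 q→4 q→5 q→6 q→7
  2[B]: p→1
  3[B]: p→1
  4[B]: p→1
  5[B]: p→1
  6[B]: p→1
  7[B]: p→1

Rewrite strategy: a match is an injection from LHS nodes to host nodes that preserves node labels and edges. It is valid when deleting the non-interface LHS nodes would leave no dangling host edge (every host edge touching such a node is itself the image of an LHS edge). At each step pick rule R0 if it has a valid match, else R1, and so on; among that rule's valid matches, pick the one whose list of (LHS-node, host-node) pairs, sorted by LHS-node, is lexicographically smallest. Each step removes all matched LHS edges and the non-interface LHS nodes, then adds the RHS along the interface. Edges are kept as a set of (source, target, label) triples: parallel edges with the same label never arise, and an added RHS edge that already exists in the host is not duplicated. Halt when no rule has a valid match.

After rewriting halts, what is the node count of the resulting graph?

Answer: 2

Steps:
start.  V:8 E:12  edges: 1-q->2 1-q->3 1-q->4 1-q->5 1-q->6 1-q->7 2-p->1 3-p->1 4-p->1 5-p->1 6-p->1 7-p->1
1. fire R3 via {0↦1, 1↦0, 2↦2}  →  V:7 E:10  edges: 1-q->3 1-q->4 1-q->5 1-q->6 1-q->7 3-p->1 4-p->1 5-p->1 6-p->1 7-p->1
2. fire R3 via {0↦1, 1↦0, 2↦3}  →  V:6 E:8  edges: 1-q->4 1-q->5 1-q->6 1-q->7 4-p->1 5-p->1 6-p->1 7-p->1
3. fire R3 via {0↦1, 1↦0, 2↦4}  →  V:5 E:6  edges: 1-q->5 1-q->6 1-q->7 5-p->1 6-p->1 7-p->1
4. fire R3 via {0↦1, 1↦0, 2↦5}  →  V:4 E:4  edges: 1-q->6 1-q->7 6-p->1 7-p->1
5. fire R3 via {0↦1, 1↦0, 2↦6}  →  V:3 E:2  edges: 1-q->7 7-p->1
6. fire R3 via {0↦1, 1↦0, 2↦7}  →  V:2 E:0  edges: ∅
normal form: no rule applies after step 6
NF nodes: {0:A, 1:C}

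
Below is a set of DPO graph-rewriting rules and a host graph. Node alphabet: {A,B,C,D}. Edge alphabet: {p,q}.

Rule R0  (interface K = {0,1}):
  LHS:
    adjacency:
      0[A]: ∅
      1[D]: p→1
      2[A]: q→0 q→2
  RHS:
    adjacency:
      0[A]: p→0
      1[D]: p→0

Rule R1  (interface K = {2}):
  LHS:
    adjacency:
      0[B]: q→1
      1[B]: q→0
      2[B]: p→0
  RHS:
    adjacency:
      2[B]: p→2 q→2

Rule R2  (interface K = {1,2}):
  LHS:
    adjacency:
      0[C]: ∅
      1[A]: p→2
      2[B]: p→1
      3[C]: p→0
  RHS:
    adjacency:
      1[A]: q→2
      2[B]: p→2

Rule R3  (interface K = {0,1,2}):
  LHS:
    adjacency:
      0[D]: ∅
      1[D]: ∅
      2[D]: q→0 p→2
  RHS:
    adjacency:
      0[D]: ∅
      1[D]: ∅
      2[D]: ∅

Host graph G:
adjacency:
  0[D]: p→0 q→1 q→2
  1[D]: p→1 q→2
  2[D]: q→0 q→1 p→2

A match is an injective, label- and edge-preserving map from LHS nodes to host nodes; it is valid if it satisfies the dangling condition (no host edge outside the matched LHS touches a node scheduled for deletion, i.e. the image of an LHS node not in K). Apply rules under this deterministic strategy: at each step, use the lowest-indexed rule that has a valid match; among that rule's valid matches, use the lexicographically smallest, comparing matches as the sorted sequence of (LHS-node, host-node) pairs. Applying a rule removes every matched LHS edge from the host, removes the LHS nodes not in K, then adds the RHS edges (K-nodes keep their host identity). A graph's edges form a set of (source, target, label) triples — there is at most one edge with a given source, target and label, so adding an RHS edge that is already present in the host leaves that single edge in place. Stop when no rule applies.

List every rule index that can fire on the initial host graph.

Answer: [R3]

Steps:
R0: no valid match — LHS pattern not found
R1: no valid match — LHS pattern not found
R2: no valid match — LHS pattern not found
R3: 5 valid matches — {0↦0, 1↦1, 2↦2}, {0↦1, 1↦0, 2↦2}, {0↦1, 1↦2, 2↦0} (+2 more)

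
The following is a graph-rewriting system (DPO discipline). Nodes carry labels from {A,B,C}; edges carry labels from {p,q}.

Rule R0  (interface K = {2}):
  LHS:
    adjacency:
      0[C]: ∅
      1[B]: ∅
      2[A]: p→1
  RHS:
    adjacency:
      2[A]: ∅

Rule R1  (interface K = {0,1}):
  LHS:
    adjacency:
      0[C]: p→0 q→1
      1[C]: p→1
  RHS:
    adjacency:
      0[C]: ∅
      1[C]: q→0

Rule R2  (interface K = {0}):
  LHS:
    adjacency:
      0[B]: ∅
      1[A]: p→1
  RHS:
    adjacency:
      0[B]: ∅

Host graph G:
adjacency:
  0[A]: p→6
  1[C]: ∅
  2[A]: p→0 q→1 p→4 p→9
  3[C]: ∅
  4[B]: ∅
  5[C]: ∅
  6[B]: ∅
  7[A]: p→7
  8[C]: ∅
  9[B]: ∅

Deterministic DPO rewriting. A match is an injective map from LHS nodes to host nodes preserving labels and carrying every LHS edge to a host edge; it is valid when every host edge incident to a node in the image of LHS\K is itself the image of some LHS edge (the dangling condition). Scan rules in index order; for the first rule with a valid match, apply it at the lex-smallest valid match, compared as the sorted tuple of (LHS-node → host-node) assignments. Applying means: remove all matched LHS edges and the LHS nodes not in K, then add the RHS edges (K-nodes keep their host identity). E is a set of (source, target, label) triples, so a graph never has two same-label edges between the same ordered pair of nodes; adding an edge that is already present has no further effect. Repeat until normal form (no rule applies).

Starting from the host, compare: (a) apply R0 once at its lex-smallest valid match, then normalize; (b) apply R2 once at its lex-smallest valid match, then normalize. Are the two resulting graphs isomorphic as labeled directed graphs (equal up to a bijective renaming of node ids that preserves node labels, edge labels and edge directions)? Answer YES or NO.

Answer: NO

Derivation:
branch R0-first: apply at {0↦3, 1↦4, 2↦2} → |E|=5, then 2 more step(s) → NF |V|=4 |E|=3 V={0:A, 1:C, 2:A, 7:A} E=2-p->0 2-q->1 7-p->7
branch R2-first: apply at {0↦4, 1↦7} → |E|=5, then 3 more step(s) → NF |V|=3 |E|=2 V={0:A, 1:C, 2:A} E=2-p->0 2-q->1
graphs not isomorphic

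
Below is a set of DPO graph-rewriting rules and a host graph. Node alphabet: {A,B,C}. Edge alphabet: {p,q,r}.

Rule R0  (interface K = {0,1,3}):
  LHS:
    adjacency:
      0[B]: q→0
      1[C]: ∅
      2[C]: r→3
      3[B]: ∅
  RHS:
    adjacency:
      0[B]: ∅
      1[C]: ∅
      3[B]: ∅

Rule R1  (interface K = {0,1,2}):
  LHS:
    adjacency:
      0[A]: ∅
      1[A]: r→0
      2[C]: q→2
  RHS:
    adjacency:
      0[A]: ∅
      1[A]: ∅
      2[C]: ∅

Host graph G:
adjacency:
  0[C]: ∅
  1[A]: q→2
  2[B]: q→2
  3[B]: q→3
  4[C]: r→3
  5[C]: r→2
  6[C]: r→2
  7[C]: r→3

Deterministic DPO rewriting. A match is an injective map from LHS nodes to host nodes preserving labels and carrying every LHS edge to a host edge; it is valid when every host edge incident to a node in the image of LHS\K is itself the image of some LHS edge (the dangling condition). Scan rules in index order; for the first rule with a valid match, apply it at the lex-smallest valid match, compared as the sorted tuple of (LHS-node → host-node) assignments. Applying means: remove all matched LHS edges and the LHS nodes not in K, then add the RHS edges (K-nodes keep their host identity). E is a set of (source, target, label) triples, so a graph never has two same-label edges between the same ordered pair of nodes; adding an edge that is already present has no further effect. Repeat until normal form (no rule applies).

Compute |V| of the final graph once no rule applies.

[0] host  ⇒  8 nodes, 7 edges  {1-q->2 2-q->2 3-q->3 4-r->3 5-r->2 6-r->2 7-r->3}
[1] R0 @ {0↦2, 1↦0, 2↦4, 3↦3}  ⇒  7 nodes, 5 edges  {1-q->2 3-q->3 5-r->2 6-r->2 7-r->3}
[2] R0 @ {0↦3, 1↦0, 2↦5, 3↦2}  ⇒  6 nodes, 3 edges  {1-q->2 6-r->2 7-r->3}
halt: no rule applies after step 2
NF nodes: {0:C, 1:A, 2:B, 3:B, 6:C, 7:C}

Answer: 6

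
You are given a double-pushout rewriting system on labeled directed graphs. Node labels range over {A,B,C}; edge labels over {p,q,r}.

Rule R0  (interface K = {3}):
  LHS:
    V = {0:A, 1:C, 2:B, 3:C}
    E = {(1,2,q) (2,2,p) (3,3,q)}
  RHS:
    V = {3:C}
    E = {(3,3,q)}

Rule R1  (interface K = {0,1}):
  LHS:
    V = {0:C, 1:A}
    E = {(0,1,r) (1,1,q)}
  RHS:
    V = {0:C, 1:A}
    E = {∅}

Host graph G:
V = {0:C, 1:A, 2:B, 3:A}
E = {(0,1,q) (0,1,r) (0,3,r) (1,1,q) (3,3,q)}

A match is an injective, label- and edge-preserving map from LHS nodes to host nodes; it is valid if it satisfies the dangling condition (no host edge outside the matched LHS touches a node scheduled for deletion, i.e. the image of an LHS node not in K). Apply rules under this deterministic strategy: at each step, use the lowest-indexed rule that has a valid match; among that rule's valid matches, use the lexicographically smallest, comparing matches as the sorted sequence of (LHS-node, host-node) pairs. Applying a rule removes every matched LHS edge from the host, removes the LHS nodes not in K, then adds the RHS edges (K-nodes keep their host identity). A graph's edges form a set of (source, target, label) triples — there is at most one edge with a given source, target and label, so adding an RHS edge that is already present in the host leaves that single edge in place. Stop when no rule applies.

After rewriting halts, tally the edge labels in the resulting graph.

initial: |V|=4 |E|=5  E = 0-q->1 0-r->1 0-r->3 1-q->1 3-q->3
step 1: apply R1 at {0↦0, 1↦1}  → |V|=4 |E|=3  E = 0-q->1 0-r->3 3-q->3
step 2: apply R1 at {0↦0, 1↦3}  → |V|=4 |E|=1  E = 0-q->1
normal form: no rule applies after step 2
NF edges: [(0, 1, 'q')]

Answer: q:1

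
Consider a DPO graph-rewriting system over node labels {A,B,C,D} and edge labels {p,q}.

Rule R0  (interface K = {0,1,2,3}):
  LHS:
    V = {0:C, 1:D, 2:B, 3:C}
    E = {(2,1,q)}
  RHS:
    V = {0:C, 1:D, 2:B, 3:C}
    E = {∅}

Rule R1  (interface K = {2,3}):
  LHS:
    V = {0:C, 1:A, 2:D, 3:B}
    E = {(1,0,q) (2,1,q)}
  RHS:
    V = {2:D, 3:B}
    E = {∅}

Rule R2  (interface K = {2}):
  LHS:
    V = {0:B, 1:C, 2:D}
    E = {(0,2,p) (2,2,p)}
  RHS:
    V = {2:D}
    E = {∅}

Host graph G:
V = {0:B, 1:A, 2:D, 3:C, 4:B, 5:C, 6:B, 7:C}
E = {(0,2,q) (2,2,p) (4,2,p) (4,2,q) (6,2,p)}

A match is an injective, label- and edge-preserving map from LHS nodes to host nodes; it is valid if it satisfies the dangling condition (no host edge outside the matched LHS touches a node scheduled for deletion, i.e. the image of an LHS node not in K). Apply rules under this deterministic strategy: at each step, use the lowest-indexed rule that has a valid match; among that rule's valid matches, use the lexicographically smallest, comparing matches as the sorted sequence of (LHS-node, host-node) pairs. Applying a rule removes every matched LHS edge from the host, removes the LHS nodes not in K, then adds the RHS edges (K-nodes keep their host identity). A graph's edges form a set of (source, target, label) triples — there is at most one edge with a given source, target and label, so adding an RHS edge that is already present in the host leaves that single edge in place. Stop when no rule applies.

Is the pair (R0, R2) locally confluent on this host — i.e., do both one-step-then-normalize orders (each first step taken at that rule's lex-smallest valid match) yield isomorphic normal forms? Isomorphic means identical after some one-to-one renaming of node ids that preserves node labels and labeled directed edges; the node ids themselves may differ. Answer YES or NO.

branch R0-first: apply at {0↦3, 1↦2, 2↦0, 3↦5} → |E|=4, then 2 more step(s) → NF |V|=6 |E|=1 V={0:B, 1:A, 2:D, 5:C, 6:B, 7:C} E=6-p->2
branch R2-first: apply at {0↦6, 1↦3, 2↦2} → |E|=3, then 2 more step(s) → NF |V|=6 |E|=1 V={0:B, 1:A, 2:D, 4:B, 5:C, 7:C} E=4-p->2
graphs isomorphic (equal up to label-preserving node renaming)

Answer: YES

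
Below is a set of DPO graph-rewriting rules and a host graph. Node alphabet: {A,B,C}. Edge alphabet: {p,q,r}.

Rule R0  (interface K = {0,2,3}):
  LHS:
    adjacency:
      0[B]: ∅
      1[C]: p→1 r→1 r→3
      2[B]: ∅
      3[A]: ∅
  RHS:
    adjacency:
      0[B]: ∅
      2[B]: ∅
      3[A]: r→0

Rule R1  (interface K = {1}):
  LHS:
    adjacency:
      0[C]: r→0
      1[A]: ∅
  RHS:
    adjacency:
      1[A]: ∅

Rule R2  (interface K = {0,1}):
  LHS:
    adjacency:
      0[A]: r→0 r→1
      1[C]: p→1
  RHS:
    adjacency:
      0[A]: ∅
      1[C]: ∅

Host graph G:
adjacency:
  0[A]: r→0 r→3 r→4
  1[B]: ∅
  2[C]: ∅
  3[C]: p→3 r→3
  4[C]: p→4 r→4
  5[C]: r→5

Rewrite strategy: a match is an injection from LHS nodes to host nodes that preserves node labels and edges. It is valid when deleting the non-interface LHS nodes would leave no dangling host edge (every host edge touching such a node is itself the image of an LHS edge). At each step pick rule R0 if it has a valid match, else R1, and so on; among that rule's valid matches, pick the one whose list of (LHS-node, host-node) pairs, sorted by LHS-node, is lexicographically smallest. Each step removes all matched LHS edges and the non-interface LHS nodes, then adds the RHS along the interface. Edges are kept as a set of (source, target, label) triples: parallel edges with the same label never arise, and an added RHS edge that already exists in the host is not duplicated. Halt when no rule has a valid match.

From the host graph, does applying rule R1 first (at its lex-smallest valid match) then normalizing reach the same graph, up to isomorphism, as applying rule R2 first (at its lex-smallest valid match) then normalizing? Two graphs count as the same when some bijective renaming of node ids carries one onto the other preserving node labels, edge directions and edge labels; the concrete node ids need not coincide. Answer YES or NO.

Answer: YES

Rewrite trace:
branch R1-first: apply at {0↦5, 1↦0} → |E|=7, then 2 more step(s) → NF |V|=4 |E|=3 V={0:A, 1:B, 2:C, 4:C} E=0-r->4 4-p->4 4-r->4
branch R2-first: apply at {0↦0, 1↦3} → |E|=5, then 2 more step(s) → NF |V|=4 |E|=3 V={0:A, 1:B, 2:C, 4:C} E=0-r->4 4-p->4 4-r->4
graphs isomorphic (equal up to label-preserving node renaming)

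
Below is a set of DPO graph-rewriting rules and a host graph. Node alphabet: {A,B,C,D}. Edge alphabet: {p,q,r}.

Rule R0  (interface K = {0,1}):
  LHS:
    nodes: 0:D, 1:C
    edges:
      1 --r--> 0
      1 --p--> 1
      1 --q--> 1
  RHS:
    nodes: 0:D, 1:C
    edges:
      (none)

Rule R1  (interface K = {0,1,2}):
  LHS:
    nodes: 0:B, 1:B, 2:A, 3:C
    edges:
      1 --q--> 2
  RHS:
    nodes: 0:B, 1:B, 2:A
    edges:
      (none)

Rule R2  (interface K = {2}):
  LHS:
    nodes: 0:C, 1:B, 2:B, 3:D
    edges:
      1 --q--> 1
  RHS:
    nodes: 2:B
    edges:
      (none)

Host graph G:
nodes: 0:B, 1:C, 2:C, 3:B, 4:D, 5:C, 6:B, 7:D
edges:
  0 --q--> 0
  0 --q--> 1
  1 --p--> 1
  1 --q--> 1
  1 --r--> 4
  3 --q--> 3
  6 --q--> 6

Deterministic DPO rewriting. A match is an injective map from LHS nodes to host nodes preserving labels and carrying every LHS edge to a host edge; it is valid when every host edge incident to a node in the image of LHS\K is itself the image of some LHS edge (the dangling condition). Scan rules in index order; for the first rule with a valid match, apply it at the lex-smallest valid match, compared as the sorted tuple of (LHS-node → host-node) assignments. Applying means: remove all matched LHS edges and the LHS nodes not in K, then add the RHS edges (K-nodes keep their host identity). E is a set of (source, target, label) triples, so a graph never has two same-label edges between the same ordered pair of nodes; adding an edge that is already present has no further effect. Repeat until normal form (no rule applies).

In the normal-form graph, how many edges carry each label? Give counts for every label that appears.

Answer: q:2

Rewrite trace:
start.  V:8 E:7  edges: 0-q->0 0-q->1 1-p->1 1-q->1 1-r->4 3-q->3 6-q->6
1. fire R0 via {0↦4, 1↦1}  →  V:8 E:4  edges: 0-q->0 0-q->1 3-q->3 6-q->6
2. fire R2 via {0↦2, 1↦3, 2↦0, 3↦4}  →  V:5 E:3  edges: 0-q->0 0-q->1 6-q->6
3. fire R2 via {0↦5, 1↦6, 2↦0, 3↦7}  →  V:2 E:2  edges: 0-q->0 0-q->1
normal form: no rule applies after step 3
NF edges: [(0, 0, 'q'), (0, 1, 'q')]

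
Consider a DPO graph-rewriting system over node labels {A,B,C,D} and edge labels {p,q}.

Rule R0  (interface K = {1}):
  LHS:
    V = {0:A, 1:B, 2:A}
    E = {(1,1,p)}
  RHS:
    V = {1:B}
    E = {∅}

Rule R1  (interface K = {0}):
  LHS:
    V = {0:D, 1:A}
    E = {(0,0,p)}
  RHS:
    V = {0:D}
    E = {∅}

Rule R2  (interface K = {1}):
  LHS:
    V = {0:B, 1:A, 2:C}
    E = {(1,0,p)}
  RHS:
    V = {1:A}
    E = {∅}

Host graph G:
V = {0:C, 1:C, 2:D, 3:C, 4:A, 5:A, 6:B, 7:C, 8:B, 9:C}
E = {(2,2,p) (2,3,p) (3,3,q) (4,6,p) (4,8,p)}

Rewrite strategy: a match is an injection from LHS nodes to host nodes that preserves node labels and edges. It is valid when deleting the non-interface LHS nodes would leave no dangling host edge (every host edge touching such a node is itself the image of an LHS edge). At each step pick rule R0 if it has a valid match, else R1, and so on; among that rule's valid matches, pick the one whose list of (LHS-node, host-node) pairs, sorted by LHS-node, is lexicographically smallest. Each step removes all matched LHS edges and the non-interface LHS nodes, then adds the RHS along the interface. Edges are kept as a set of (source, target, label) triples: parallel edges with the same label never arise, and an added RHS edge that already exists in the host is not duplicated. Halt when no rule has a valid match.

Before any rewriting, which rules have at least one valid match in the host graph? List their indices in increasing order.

Answer: [R1,R2]

Rewrite trace:
R0: no valid match — LHS pattern not found
R1: 1 valid match — {0↦2, 1↦5}
R2: 8 valid matches — {0↦6, 1↦4, 2↦0}, {0↦6, 1↦4, 2↦1}, {0↦6, 1↦4, 2↦7} (+5 more)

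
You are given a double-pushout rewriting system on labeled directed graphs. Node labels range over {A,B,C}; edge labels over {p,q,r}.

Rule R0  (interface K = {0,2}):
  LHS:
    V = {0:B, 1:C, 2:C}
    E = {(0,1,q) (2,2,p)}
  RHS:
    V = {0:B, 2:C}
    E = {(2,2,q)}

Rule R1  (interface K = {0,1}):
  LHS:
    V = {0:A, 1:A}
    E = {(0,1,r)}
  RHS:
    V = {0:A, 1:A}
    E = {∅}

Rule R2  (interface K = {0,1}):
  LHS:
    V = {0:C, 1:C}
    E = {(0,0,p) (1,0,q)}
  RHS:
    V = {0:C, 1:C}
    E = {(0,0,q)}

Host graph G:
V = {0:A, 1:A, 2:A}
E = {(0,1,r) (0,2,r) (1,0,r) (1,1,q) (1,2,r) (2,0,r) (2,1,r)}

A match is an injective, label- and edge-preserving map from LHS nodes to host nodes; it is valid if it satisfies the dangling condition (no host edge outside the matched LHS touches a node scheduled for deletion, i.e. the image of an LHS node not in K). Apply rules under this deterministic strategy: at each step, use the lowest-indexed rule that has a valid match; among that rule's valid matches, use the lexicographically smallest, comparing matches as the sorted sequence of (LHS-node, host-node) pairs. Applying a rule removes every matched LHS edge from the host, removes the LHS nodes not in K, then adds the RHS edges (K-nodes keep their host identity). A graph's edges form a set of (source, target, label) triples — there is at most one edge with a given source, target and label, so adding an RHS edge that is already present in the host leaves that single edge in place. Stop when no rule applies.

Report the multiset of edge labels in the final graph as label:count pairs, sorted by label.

[0] host  ⇒  3 nodes, 7 edges  {0-r->1 0-r->2 1-r->0 1-q->1 1-r->2 2-r->0 2-r->1}
[1] R1 @ {0↦0, 1↦1}  ⇒  3 nodes, 6 edges  {0-r->2 1-r->0 1-q->1 1-r->2 2-r->0 2-r->1}
[2] R1 @ {0↦0, 1↦2}  ⇒  3 nodes, 5 edges  {1-r->0 1-q->1 1-r->2 2-r->0 2-r->1}
[3] R1 @ {0↦1, 1↦0}  ⇒  3 nodes, 4 edges  {1-q->1 1-r->2 2-r->0 2-r->1}
[4] R1 @ {0↦1, 1↦2}  ⇒  3 nodes, 3 edges  {1-q->1 2-r->0 2-r->1}
[5] R1 @ {0↦2, 1↦0}  ⇒  3 nodes, 2 edges  {1-q->1 2-r->1}
[6] R1 @ {0↦2, 1↦1}  ⇒  3 nodes, 1 edges  {1-q->1}
halt: no rule applies after step 6
NF edges: [(1, 1, 'q')]

Answer: q:1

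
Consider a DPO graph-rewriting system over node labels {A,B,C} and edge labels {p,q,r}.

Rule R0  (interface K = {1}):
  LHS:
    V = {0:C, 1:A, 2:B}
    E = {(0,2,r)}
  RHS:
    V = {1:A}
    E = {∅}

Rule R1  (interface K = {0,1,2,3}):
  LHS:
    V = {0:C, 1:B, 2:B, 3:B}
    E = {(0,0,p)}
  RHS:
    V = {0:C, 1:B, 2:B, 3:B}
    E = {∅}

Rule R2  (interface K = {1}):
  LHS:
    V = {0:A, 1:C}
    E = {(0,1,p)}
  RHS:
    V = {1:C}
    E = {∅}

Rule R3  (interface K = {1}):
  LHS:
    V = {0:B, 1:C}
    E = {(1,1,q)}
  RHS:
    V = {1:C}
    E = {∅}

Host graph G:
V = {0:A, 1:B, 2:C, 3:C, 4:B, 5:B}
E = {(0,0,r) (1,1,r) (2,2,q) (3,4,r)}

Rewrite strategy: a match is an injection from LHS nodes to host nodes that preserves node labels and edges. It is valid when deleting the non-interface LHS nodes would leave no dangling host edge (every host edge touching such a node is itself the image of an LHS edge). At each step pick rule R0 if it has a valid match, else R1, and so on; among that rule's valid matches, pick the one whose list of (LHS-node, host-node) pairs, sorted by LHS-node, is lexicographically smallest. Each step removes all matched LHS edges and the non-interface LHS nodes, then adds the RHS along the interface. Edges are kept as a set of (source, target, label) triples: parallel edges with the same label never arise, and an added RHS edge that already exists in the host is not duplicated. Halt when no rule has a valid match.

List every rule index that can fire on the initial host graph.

R0: 1 valid match — {0↦3, 1↦0, 2↦4}
R1: no valid match — LHS pattern not found
R2: no valid match — LHS pattern not found
R3: 1 valid match — {0↦5, 1↦2}

Answer: [R0,R3]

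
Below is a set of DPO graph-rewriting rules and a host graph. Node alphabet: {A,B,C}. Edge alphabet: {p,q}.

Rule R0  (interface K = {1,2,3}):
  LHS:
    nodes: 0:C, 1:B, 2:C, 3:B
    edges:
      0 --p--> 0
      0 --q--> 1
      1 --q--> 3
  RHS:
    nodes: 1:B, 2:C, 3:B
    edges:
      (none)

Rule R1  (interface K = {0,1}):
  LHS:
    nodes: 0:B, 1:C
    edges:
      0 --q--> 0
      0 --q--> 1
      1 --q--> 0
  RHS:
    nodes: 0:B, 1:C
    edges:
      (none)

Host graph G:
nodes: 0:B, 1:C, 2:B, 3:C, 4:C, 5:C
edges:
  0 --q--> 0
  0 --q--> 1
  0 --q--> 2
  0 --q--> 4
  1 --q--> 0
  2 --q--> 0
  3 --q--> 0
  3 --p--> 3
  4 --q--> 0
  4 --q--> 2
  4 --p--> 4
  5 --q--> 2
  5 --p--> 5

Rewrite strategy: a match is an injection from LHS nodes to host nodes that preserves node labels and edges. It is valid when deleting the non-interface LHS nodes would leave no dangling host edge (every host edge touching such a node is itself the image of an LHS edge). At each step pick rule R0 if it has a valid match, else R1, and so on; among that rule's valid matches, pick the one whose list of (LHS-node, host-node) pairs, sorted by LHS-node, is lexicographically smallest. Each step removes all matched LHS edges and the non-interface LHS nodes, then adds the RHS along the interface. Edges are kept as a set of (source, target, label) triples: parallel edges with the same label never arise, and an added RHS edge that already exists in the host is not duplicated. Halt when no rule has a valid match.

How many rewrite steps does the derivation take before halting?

start.  V:6 E:13  edges: 0-q->0 0-q->1 0-q->2 0-q->4 1-q->0 2-q->0 3-q->0 3-p->3 4-q->0 4-q->2 4-p->4 5-q->2 5-p->5
1. fire R0 via {0↦3, 1↦0, 2↦1, 3↦2}  →  V:5 E:10  edges: 0-q->0 0-q->1 0-q->4 1-q->0 2-q->0 4-q->0 4-q->2 4-p->4 5-q->2 5-p->5
2. fire R0 via {0↦5, 1↦2, 2↦1, 3↦0}  →  V:4 E:7  edges: 0-q->0 0-q->1 0-q->4 1-q->0 4-q->0 4-q->2 4-p->4
3. fire R1 via {0↦0, 1↦1}  →  V:4 E:4  edges: 0-q->4 4-q->0 4-q->2 4-p->4
halt: no rule applies after step 3

Answer: 3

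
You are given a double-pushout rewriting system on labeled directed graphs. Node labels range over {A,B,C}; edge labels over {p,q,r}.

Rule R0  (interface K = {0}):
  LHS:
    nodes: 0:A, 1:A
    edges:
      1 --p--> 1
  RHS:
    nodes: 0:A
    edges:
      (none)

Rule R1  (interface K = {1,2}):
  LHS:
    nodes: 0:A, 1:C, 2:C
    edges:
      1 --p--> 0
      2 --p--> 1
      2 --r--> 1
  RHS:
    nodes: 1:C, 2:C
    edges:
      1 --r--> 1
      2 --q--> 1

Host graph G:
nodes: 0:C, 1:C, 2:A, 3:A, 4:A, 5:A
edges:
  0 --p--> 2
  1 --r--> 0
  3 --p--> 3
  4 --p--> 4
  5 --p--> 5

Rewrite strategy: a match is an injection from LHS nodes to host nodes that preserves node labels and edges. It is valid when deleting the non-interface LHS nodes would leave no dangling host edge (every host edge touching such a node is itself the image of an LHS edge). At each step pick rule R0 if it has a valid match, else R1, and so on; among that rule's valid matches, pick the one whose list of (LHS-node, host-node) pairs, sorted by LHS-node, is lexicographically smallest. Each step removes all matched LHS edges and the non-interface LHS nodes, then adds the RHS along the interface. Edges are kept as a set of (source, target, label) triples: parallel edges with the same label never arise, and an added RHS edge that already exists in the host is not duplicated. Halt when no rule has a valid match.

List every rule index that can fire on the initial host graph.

R0: 9 valid matches — {0↦2, 1↦3}, {0↦2, 1↦4}, {0↦2, 1↦5} (+6 more)
R1: no valid match — LHS pattern not found

Answer: [R0]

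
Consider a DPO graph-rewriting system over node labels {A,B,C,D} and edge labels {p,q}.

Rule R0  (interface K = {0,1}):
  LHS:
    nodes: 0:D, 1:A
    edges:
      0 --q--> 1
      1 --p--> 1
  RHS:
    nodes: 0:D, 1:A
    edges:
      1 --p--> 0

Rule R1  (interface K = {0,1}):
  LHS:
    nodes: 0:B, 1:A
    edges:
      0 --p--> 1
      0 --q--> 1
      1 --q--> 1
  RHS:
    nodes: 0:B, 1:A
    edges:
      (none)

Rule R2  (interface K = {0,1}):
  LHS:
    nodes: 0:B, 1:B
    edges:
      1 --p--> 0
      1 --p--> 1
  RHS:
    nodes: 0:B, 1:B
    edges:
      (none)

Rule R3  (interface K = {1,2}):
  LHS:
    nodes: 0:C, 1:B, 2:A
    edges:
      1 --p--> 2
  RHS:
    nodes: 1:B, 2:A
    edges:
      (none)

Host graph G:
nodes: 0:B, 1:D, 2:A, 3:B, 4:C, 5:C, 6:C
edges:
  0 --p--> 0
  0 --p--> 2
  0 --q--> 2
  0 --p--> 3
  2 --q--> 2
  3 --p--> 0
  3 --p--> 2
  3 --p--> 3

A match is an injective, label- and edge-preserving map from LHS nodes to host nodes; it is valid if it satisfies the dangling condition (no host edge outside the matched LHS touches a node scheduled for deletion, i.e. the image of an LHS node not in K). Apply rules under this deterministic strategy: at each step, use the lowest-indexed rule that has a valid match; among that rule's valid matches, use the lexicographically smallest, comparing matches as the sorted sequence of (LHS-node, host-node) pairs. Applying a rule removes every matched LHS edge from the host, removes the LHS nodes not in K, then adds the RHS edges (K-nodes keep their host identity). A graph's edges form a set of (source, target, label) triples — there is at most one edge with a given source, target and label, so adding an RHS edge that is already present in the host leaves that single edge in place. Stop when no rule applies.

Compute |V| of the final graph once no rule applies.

Answer: 6

Rewrite trace:
initial: |V|=7 |E|=8  E = 0-p->0 0-p->2 0-q->2 0-p->3 2-q->2 3-p->0 3-p->2 3-p->3
step 1: apply R1 at {0↦0, 1↦2}  → |V|=7 |E|=5  E = 0-p->0 0-p->3 3-p->0 3-p->2 3-p->3
step 2: apply R2 at {0↦0, 1↦3}  → |V|=7 |E|=3  E = 0-p->0 0-p->3 3-p->2
step 3: apply R2 at {0↦3, 1↦0}  → |V|=7 |E|=1  E = 3-p->2
step 4: apply R3 at {0↦4, 1↦3, 2↦2}  → |V|=6 |E|=0  E = ∅
normal form: no rule applies after step 4
NF nodes: {0:B, 1:D, 2:A, 3:B, 5:C, 6:C}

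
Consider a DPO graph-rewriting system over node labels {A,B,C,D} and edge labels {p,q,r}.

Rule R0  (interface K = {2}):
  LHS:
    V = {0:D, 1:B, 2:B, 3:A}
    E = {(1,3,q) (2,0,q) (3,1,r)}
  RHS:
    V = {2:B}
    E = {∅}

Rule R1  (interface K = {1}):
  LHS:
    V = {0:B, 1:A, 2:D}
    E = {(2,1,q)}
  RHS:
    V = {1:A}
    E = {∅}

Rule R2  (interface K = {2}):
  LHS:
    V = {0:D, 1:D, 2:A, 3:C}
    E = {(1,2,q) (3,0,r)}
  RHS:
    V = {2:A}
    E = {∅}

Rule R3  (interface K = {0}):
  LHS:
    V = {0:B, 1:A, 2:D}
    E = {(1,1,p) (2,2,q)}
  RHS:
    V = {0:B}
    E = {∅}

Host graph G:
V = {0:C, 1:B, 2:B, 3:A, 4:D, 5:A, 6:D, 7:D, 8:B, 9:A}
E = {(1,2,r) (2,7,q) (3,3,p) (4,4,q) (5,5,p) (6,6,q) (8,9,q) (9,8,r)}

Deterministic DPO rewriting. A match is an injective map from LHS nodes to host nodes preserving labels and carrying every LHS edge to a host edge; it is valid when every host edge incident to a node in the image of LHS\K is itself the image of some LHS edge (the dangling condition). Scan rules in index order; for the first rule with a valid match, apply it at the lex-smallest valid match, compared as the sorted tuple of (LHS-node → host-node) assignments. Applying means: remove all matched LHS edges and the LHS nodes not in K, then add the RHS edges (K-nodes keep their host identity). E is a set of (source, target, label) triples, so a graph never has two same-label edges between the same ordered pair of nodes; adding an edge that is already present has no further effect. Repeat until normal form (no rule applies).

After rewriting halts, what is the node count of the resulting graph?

[0] host  ⇒  10 nodes, 8 edges  {1-r->2 2-q->7 3-p->3 4-q->4 5-p->5 6-q->6 8-q->9 9-r->8}
[1] R0 @ {0↦7, 1↦8, 2↦2, 3↦9}  ⇒  7 nodes, 5 edges  {1-r->2 3-p->3 4-q->4 5-p->5 6-q->6}
[2] R3 @ {0↦1, 1↦3, 2↦4}  ⇒  5 nodes, 3 edges  {1-r->2 5-p->5 6-q->6}
[3] R3 @ {0↦1, 1↦5, 2↦6}  ⇒  3 nodes, 1 edges  {1-r->2}
halt: no rule applies after step 3
NF nodes: {0:C, 1:B, 2:B}

Answer: 3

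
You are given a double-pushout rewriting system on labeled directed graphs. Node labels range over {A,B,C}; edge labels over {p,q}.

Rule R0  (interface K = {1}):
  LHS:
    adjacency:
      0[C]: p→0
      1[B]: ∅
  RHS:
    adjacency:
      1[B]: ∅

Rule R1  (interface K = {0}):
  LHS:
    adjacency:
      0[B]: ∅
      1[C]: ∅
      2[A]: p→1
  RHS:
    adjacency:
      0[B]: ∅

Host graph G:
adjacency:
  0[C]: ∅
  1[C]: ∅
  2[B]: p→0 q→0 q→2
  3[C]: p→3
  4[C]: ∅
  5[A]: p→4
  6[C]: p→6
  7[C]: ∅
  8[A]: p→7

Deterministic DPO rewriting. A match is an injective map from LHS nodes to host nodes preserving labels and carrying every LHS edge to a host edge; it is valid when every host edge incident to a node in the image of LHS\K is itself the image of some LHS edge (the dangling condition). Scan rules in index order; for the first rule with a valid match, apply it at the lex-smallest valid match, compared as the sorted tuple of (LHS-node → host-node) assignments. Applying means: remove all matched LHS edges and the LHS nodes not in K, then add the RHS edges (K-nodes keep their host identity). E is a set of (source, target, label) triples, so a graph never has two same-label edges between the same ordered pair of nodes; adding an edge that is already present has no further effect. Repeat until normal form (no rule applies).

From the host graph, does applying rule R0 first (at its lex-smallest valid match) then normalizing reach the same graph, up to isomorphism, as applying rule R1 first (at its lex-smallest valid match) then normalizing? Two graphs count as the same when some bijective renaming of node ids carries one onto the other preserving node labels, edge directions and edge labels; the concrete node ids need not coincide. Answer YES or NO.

Answer: YES

Derivation:
branch R0-first: apply at {0↦3, 1↦2} → |E|=6, then 3 more step(s) → NF |V|=3 |E|=3 V={0:C, 1:C, 2:B} E=2-p->0 2-q->0 2-q->2
branch R1-first: apply at {0↦2, 1↦4, 2↦5} → |E|=6, then 3 more step(s) → NF |V|=3 |E|=3 V={0:C, 1:C, 2:B} E=2-p->0 2-q->0 2-q->2
graphs isomorphic (equal up to label-preserving node renaming)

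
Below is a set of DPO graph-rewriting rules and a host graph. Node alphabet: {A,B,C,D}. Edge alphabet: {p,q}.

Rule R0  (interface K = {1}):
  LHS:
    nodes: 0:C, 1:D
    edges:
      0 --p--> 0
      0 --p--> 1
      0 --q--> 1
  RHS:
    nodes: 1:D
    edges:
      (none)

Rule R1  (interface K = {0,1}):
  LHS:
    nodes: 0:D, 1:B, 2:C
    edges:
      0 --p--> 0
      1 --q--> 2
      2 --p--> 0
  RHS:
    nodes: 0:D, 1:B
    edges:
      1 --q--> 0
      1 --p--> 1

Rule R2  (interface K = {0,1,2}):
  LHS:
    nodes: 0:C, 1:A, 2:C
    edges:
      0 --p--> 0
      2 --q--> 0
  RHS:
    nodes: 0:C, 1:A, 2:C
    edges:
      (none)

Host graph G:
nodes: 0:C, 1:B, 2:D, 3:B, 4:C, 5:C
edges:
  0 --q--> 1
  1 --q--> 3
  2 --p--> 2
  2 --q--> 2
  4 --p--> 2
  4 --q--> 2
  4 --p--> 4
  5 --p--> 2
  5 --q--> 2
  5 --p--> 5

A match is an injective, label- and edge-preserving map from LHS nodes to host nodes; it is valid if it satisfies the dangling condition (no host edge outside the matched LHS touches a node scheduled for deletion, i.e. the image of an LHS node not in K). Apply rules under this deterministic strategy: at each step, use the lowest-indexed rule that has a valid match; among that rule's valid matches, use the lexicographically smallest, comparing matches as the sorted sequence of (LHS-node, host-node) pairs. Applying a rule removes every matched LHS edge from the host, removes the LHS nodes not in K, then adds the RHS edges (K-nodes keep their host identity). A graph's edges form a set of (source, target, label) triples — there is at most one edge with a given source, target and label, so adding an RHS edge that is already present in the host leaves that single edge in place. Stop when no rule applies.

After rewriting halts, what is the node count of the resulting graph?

[0] host  ⇒  6 nodes, 10 edges  {0-q->1 1-q->3 2-p->2 2-q->2 4-p->2 4-q->2 4-p->4 5-p->2 5-q->2 5-p->5}
[1] R0 @ {0↦4, 1↦2}  ⇒  5 nodes, 7 edges  {0-q->1 1-q->3 2-p->2 2-q->2 5-p->2 5-q->2 5-p->5}
[2] R0 @ {0↦5, 1↦2}  ⇒  4 nodes, 4 edges  {0-q->1 1-q->3 2-p->2 2-q->2}
final graph: no rule applies after step 2
NF nodes: {0:C, 1:B, 2:D, 3:B}

Answer: 4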